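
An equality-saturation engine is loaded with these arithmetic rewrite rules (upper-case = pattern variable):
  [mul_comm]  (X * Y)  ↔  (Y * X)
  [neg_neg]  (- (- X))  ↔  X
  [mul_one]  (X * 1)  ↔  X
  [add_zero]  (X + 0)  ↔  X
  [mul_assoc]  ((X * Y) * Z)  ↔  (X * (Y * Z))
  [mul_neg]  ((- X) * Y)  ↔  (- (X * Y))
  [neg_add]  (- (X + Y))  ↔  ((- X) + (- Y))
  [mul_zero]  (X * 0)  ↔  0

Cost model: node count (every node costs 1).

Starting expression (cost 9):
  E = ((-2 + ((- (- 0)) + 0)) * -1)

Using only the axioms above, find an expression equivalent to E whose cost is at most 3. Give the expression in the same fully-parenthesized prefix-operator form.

(-2 * -1)   [cost 3]

(1) ((- (- 0)) + 0)  =[add_zero →]=  (- (- 0))    ⊢ ((-2 + (- (- 0))) * -1)
(2) (- (- 0))  =[neg_neg →]=  0    ⊢ ((-2 + 0) * -1)
(3) (-2 + 0)  =[add_zero →]=  -2    ⊢ cost 3, within 3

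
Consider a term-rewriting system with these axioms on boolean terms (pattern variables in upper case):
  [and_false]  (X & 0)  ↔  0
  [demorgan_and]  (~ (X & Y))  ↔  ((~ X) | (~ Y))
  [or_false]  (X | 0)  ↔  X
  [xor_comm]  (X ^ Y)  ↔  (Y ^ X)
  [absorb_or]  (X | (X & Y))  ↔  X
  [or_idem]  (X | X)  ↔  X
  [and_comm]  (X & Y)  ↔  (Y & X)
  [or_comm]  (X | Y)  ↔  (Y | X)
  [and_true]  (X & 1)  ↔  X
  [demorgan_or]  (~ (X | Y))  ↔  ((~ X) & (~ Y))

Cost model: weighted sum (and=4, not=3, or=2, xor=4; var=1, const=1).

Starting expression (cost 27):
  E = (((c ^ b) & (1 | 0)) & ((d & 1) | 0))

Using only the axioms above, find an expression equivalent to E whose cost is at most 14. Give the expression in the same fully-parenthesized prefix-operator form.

((c ^ b) & (d | 0))   [cost 14]

1. [and_true →] (d & 1)  →  d;  E = (((c ^ b) & (1 | 0)) & (d | 0))
2. [or_false →] (1 | 0)  →  1;  E = (((c ^ b) & 1) & (d | 0))
3. [and_true →] ((c ^ b) & 1)  →  (c ^ b);  cost 14 ≤ 14, done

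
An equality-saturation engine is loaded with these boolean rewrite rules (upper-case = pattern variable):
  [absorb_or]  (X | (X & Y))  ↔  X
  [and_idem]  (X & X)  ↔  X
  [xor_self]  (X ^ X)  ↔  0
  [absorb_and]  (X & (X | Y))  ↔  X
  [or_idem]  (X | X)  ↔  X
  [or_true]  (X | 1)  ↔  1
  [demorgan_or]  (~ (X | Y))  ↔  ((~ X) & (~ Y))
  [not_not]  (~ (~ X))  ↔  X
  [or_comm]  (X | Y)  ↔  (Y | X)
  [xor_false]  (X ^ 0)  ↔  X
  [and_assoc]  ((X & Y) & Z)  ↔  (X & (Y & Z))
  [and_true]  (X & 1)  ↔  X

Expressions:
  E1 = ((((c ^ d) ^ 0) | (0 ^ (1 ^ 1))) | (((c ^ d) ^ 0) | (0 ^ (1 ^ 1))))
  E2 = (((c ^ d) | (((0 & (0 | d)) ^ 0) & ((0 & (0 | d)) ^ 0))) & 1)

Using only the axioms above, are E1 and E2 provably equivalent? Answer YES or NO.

step 1: or_idem (→) rewrites ((((c ^ d) ^ 0) | (0 ^ (1 ^ 1))) | (((c ^ d) ^ 0) | (0 ^ (1 ^ 1)))) into (((c ^ d) ^ 0) | (0 ^ (1 ^ 1)))
step 2: xor_false (→) rewrites ((c ^ d) ^ 0) into (c ^ d), now ((c ^ d) | (0 ^ (1 ^ 1)))
step 3: xor_self (→) rewrites (1 ^ 1) into 0, now ((c ^ d) | (0 ^ 0))
step 4: and_true (←) rewrites ((c ^ d) | (0 ^ 0)) into (((c ^ d) | (0 ^ 0)) & 1)
step 5: absorb_and (←) rewrites 0 into (0 & (0 | d)), now (((c ^ d) | ((0 & (0 | d)) ^ 0)) & 1)
step 6: and_idem (←) rewrites ((0 & (0 | d)) ^ 0) into (((0 & (0 | d)) ^ 0) & ((0 & (0 | d)) ^ 0)), which is E2

YES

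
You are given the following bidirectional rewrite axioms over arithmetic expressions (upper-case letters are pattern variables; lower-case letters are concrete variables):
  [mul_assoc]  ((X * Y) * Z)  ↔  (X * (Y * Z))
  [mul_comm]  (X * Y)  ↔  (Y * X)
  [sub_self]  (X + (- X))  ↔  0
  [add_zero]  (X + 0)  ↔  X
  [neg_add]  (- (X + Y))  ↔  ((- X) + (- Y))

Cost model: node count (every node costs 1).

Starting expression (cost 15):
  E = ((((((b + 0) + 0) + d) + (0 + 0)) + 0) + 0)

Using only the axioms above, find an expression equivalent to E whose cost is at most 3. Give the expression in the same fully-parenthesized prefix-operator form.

(1) (((((b + 0) + 0) + d) + (0 + 0)) + 0)  =[add_zero →]=  ((((b + 0) + 0) + d) + (0 + 0))    ⊢ (((((b + 0) + 0) + d) + (0 + 0)) + 0)
(2) (0 + 0)  =[add_zero →]=  0    ⊢ (((((b + 0) + 0) + d) + 0) + 0)
(3) (((((b + 0) + 0) + d) + 0) + 0)  =[add_zero →]=  ((((b + 0) + 0) + d) + 0)
(4) (b + 0)  =[add_zero →]=  b    ⊢ (((b + 0) + d) + 0)
(5) (((b + 0) + d) + 0)  =[add_zero →]=  ((b + 0) + d)
(6) (b + 0)  =[add_zero →]=  b    ⊢ cost 3, within 3

(b + d)   [cost 3]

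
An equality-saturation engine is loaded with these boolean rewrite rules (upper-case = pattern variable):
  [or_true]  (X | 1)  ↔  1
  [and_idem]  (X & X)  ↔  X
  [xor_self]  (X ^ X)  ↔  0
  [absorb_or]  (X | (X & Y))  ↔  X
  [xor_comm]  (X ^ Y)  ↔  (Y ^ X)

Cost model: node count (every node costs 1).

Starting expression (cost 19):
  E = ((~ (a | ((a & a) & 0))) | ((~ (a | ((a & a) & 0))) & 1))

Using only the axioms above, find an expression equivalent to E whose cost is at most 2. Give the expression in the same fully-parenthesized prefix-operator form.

1. [absorb_or →] ((~ (a | ((a & a) & 0))) | ((~ (a | ((a & a) & 0))) & 1))  →  (~ (a | ((a & a) & 0)))
2. [and_idem →] (a & a)  →  a;  E = (~ (a | (a & 0)))
3. [absorb_or →] (a | (a & 0))  →  a;  cost 2 ≤ 2, done

(~ a)   [cost 2]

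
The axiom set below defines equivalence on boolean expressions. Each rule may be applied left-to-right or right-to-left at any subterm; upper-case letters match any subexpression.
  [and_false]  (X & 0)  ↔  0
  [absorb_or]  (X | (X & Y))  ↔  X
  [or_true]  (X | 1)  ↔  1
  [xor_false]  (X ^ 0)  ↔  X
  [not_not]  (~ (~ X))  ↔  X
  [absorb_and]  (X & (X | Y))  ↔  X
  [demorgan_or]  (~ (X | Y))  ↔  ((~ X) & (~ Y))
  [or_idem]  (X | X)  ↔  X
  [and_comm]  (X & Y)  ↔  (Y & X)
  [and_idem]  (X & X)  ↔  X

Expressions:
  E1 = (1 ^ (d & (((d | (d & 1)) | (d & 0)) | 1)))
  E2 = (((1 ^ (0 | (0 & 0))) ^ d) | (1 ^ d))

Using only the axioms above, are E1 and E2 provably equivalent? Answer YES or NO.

YES

step 1: absorb_or (→) rewrites (d | (d & 1)) into d, now (1 ^ (d & ((d | (d & 0)) | 1)))
step 2: absorb_or (→) rewrites (d | (d & 0)) into d, now (1 ^ (d & (d | 1)))
step 3: absorb_and (→) rewrites (d & (d | 1)) into d, now (1 ^ d)
step 4: or_idem (←) rewrites (1 ^ d) into ((1 ^ d) | (1 ^ d))
step 5: xor_false (←) rewrites 1 into (1 ^ 0), now (((1 ^ 0) ^ d) | (1 ^ d))
step 6: absorb_or (←) rewrites 0 into (0 | (0 & 0)), which is E2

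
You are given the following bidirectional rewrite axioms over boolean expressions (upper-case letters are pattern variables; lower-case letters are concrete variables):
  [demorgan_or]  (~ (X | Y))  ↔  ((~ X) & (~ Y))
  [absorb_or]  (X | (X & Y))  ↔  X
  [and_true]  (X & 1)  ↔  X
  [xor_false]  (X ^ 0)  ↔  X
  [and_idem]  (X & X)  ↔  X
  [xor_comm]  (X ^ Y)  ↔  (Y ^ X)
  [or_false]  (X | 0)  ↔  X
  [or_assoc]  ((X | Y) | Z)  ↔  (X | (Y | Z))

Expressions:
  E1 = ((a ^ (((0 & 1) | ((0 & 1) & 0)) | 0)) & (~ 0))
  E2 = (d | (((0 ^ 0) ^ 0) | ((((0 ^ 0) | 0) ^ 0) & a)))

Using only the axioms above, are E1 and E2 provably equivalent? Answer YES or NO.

NO

Every axiom is a valid identity, so a rewrite proof would force E1 and E2 to agree under every assignment.
At a=0, d=1: E1 = 0 but E2 = 1; they differ, so no derivation exists.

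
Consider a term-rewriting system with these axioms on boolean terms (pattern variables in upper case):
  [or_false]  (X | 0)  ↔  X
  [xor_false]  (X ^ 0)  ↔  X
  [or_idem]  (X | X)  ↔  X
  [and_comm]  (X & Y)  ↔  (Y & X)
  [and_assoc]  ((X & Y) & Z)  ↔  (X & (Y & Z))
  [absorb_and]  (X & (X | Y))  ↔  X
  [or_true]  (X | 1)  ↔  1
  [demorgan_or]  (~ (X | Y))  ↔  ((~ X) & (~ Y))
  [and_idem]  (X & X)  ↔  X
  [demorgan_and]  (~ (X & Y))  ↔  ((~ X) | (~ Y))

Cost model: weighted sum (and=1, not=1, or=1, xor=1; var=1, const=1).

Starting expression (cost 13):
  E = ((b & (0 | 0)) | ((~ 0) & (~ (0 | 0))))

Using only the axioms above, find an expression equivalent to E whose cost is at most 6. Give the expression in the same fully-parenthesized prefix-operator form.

((b & 0) | (~ 0))   [cost 6]

step 1: or_idem (→) rewrites (0 | 0) into 0, now ((b & (0 | 0)) | ((~ 0) & (~ 0)))
step 2: and_idem (→) rewrites ((~ 0) & (~ 0)) into (~ 0), now ((b & (0 | 0)) | (~ 0))
step 3: or_idem (→) rewrites (0 | 0) into 0, reaching cost 6 (bound 6)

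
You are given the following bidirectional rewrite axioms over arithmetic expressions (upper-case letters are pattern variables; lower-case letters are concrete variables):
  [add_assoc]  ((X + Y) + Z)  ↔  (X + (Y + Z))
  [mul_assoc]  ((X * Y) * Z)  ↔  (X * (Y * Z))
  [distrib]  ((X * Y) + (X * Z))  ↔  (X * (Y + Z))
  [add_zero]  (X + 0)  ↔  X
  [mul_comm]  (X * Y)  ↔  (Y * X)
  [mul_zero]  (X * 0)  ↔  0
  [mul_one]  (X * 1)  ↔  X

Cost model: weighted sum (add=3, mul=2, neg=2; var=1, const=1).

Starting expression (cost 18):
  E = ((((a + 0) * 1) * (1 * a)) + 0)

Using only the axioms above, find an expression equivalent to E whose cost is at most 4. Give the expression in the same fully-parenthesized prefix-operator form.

(a * a)   [cost 4]

1. [add_zero →] (a + 0)  →  a;  E = (((a * 1) * (1 * a)) + 0)
2. [mul_comm →] (1 * a)  →  (a * 1);  E = (((a * 1) * (a * 1)) + 0)
3. [mul_one →] (a * 1)  →  a;  E = (((a * 1) * a) + 0)
4. [add_zero →] (((a * 1) * a) + 0)  →  ((a * 1) * a)
5. [mul_one →] (a * 1)  →  a;  cost 4 ≤ 4, done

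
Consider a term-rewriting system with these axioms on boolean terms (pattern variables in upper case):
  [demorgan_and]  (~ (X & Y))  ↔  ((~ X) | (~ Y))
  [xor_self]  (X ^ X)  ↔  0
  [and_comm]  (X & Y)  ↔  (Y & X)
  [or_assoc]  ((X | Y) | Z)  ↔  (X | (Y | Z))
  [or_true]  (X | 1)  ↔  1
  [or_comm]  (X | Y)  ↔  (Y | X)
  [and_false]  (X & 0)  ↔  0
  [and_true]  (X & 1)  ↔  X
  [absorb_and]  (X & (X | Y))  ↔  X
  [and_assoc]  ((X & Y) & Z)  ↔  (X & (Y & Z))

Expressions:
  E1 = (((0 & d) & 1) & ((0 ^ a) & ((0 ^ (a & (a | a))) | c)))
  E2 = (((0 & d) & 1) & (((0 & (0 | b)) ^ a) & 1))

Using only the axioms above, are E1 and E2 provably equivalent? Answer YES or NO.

YES

(1) (a & (a | a))  =[absorb_and →]=  a    ⊢ (((0 & d) & 1) & ((0 ^ a) & ((0 ^ a) | c)))
(2) ((0 ^ a) & ((0 ^ a) | c))  =[absorb_and →]=  (0 ^ a)    ⊢ (((0 & d) & 1) & (0 ^ a))
(3) (0 ^ a)  =[and_true ←]=  ((0 ^ a) & 1)    ⊢ (((0 & d) & 1) & ((0 ^ a) & 1))
(4) 0  =[absorb_and ←]=  (0 & (0 | b))    ⊢ E2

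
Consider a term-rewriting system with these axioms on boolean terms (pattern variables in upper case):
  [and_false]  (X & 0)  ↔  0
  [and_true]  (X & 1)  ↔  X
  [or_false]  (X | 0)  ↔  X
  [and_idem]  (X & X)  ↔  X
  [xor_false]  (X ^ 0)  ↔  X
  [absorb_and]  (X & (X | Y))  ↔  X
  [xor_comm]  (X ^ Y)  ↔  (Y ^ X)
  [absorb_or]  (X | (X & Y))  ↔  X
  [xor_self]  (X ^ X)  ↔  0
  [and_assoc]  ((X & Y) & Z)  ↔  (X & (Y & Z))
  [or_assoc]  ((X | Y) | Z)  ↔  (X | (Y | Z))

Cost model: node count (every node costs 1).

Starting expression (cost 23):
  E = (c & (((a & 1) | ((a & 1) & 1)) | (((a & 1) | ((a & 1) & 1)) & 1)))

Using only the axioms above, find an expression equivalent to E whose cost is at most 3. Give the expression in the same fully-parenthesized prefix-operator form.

1. [absorb_or →] (((a & 1) | ((a & 1) & 1)) | (((a & 1) | ((a & 1) & 1)) & 1))  →  ((a & 1) | ((a & 1) & 1));  E = (c & ((a & 1) | ((a & 1) & 1)))
2. [absorb_or →] ((a & 1) | ((a & 1) & 1))  →  (a & 1);  E = (c & (a & 1))
3. [and_true →] (a & 1)  →  a;  cost 3 ≤ 3, done

(c & a)   [cost 3]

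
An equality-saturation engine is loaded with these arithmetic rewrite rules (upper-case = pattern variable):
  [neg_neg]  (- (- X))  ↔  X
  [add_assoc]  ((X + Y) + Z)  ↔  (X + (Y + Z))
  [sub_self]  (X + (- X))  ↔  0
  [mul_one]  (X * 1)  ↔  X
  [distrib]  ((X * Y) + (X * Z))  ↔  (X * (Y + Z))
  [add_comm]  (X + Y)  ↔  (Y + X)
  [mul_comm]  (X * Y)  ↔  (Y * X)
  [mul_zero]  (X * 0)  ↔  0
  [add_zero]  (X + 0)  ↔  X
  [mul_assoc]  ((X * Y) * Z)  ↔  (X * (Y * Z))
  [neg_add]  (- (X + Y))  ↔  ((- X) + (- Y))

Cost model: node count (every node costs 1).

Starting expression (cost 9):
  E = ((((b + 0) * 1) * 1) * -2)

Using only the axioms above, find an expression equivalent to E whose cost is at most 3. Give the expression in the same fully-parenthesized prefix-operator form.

step 1: add_zero (→) rewrites (b + 0) into b, now (((b * 1) * 1) * -2)
step 2: mul_comm (→) rewrites (((b * 1) * 1) * -2) into (-2 * ((b * 1) * 1))
step 3: mul_one (→) rewrites ((b * 1) * 1) into (b * 1), now (-2 * (b * 1))
step 4: mul_one (→) rewrites (b * 1) into b, reaching cost 3 (bound 3)

(-2 * b)   [cost 3]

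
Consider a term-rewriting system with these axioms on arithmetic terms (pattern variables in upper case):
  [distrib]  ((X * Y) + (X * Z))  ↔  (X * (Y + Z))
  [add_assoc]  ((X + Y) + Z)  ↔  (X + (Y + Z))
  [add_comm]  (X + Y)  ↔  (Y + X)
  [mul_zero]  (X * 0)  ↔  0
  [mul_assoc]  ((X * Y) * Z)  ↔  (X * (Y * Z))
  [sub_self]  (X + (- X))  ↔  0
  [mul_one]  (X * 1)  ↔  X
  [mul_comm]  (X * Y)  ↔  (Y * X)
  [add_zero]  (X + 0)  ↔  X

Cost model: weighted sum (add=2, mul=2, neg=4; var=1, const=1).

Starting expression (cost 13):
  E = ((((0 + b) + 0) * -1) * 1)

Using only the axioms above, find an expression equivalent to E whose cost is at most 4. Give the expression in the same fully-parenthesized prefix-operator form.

step 1: mul_one (→) rewrites ((((0 + b) + 0) * -1) * 1) into (((0 + b) + 0) * -1)
step 2: add_zero (→) rewrites ((0 + b) + 0) into (0 + b), now ((0 + b) * -1)
step 3: add_comm (→) rewrites (0 + b) into (b + 0), now ((b + 0) * -1)
step 4: add_zero (→) rewrites (b + 0) into b, reaching cost 4 (bound 4)

(b * -1)   [cost 4]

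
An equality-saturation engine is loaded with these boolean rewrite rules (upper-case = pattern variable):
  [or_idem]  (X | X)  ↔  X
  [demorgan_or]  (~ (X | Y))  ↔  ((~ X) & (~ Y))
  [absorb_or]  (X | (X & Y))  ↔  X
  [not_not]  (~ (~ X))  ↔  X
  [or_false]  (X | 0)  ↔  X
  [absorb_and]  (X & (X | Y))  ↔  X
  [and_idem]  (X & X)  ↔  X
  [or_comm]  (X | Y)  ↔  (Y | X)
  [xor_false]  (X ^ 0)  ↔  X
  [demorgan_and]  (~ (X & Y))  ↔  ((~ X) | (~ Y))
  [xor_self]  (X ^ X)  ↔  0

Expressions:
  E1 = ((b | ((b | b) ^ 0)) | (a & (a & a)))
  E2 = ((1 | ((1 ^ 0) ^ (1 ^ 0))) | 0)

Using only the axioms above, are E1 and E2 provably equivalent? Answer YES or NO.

NO

Every axiom is a valid identity, so a rewrite proof would force E1 and E2 to agree under every assignment.
At a=0, b=0: E1 = 0 but E2 = 1; they differ, so no derivation exists.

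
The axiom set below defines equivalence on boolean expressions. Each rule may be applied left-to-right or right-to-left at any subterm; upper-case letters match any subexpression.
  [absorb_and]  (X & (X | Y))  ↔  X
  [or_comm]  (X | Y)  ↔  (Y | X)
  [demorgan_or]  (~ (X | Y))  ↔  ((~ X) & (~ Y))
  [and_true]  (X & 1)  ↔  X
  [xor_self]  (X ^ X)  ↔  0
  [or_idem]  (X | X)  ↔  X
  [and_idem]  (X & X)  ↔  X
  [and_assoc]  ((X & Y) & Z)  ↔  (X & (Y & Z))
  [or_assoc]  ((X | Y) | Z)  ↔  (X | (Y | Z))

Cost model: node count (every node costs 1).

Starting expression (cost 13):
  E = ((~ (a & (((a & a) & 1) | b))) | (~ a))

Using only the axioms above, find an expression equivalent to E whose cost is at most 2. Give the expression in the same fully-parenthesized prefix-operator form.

step 1: and_idem (→) rewrites (a & a) into a, now ((~ (a & ((a & 1) | b))) | (~ a))
step 2: and_true (→) rewrites (a & 1) into a, now ((~ (a & (a | b))) | (~ a))
step 3: absorb_and (→) rewrites (a & (a | b)) into a, now ((~ a) | (~ a))
step 4: or_idem (→) rewrites ((~ a) | (~ a)) into (~ a), reaching cost 2 (bound 2)

(~ a)   [cost 2]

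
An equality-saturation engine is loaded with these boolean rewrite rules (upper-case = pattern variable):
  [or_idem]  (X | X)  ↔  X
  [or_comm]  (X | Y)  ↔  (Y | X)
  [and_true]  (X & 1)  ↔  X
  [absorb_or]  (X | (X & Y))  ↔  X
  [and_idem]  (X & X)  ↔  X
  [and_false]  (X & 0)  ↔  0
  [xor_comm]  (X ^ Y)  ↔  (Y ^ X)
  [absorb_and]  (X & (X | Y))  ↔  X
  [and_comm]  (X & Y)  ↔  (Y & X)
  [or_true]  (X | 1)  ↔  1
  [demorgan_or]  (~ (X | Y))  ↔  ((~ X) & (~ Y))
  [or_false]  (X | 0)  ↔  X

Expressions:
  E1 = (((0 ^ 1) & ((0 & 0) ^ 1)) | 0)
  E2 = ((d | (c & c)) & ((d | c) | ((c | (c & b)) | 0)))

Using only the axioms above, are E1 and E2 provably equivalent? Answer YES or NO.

All listed rules preserve value, hence provable equivalence implies equal values everywhere; look for a separating assignment.
b=0, c=0, d=0 gives E1 ↦ 1, E2 ↦ 0; values differ ⇒ not provably equivalent.

NO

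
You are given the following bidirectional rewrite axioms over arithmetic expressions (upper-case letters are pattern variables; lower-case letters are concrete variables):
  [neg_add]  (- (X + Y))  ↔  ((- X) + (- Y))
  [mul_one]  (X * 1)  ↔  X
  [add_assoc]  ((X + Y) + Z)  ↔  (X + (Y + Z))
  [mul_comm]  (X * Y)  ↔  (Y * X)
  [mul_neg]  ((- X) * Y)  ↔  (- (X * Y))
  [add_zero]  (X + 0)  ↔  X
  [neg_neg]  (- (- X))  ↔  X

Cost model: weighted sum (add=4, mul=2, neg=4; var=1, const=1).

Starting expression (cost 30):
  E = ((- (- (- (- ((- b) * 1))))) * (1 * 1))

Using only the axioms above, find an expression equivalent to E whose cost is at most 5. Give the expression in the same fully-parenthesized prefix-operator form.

(- b)   [cost 5]

1. [neg_neg →] (- (- (- ((- b) * 1))))  →  (- ((- b) * 1));  E = ((- (- ((- b) * 1))) * (1 * 1))
2. [mul_one →] (1 * 1)  →  1;  E = ((- (- ((- b) * 1))) * 1)
3. [mul_neg →] ((- b) * 1)  →  (- (b * 1));  E = ((- (- (- (b * 1)))) * 1)
4. [mul_one →] ((- (- (- (b * 1)))) * 1)  →  (- (- (- (b * 1))))
5. [mul_one →] (b * 1)  →  b;  E = (- (- (- b)))
6. [neg_neg →] (- (- b))  →  b;  cost 5 ≤ 5, done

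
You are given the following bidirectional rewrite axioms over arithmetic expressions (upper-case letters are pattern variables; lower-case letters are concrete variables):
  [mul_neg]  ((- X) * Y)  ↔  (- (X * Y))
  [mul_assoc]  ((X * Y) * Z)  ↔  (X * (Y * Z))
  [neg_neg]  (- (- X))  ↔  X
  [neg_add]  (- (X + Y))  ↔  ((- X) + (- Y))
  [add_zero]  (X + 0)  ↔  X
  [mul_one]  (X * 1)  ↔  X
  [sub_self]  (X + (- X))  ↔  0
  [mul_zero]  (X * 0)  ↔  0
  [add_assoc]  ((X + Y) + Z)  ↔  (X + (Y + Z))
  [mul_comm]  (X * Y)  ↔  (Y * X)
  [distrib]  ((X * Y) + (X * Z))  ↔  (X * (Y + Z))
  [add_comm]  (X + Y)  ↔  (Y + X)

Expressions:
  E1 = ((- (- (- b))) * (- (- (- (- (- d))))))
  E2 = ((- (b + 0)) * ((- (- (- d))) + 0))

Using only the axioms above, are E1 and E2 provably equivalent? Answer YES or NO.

YES

1. [neg_neg →] (- (- b))  →  b;  E1 = ((- b) * (- (- (- (- (- d))))))
2. [neg_neg →] (- (- (- (- (- d)))))  →  (- (- (- d)));  E1 = ((- b) * (- (- (- d))))
3. [add_zero ←] b  →  (b + 0);  E1 = ((- (b + 0)) * (- (- (- d))))
4. [add_zero ←] (- (- (- d)))  →  ((- (- (- d))) + 0);  this is E2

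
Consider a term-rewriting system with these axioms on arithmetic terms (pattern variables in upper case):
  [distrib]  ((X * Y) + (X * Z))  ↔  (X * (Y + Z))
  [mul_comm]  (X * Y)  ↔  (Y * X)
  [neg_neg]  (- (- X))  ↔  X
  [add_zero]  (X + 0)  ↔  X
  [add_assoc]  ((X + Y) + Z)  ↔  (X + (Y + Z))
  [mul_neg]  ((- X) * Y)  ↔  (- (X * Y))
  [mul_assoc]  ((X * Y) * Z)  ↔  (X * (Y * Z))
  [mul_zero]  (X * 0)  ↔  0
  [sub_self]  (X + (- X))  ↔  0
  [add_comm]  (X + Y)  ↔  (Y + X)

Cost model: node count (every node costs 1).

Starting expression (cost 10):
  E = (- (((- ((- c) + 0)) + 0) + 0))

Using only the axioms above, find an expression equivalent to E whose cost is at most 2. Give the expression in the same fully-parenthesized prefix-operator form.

1. [add_zero →] (((- ((- c) + 0)) + 0) + 0)  →  ((- ((- c) + 0)) + 0);  E = (- ((- ((- c) + 0)) + 0))
2. [add_zero →] ((- c) + 0)  →  (- c);  E = (- ((- (- c)) + 0))
3. [add_zero →] ((- (- c)) + 0)  →  (- (- c));  E = (- (- (- c)))
4. [neg_neg →] (- (- (- c)))  →  (- c);  cost 2 ≤ 2, done

(- c)   [cost 2]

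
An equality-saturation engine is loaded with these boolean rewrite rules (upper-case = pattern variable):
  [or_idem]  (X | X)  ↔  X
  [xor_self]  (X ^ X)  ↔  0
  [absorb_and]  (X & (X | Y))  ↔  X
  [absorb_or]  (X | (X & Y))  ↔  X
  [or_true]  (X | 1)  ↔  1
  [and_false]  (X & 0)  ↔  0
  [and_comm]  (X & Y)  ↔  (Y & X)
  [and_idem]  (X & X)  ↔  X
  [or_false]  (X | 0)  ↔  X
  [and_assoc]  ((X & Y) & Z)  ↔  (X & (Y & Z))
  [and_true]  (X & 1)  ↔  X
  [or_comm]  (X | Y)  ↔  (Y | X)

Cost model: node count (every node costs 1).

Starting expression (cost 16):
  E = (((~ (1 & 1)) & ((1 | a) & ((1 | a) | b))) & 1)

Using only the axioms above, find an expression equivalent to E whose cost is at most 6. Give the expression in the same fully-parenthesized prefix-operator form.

1. [and_true →] (((~ (1 & 1)) & ((1 | a) & ((1 | a) | b))) & 1)  →  ((~ (1 & 1)) & ((1 | a) & ((1 | a) | b)))
2. [absorb_and →] ((1 | a) & ((1 | a) | b))  →  (1 | a);  E = ((~ (1 & 1)) & (1 | a))
3. [and_idem →] (1 & 1)  →  1;  cost 6 ≤ 6, done

((~ 1) & (1 | a))   [cost 6]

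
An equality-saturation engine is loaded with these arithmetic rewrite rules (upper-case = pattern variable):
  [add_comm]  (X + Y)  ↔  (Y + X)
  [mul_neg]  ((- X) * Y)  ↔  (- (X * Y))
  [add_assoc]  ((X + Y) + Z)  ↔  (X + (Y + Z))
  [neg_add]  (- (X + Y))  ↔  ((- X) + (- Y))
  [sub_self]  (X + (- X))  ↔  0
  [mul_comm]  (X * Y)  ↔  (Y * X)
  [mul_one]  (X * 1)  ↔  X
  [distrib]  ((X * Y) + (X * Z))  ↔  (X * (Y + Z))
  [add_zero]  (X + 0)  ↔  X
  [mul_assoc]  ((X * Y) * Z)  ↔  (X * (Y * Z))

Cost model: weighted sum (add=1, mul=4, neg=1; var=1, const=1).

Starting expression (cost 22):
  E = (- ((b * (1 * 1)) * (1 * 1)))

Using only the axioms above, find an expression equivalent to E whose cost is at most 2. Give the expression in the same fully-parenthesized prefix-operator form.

(- b)   [cost 2]

(1) (1 * 1)  =[mul_one →]=  1    ⊢ (- ((b * 1) * (1 * 1)))
(2) (b * 1)  =[mul_one →]=  b    ⊢ (- (b * (1 * 1)))
(3) (1 * 1)  =[mul_one →]=  1    ⊢ (- (b * 1))
(4) (b * 1)  =[mul_one →]=  b    ⊢ cost 2, within 2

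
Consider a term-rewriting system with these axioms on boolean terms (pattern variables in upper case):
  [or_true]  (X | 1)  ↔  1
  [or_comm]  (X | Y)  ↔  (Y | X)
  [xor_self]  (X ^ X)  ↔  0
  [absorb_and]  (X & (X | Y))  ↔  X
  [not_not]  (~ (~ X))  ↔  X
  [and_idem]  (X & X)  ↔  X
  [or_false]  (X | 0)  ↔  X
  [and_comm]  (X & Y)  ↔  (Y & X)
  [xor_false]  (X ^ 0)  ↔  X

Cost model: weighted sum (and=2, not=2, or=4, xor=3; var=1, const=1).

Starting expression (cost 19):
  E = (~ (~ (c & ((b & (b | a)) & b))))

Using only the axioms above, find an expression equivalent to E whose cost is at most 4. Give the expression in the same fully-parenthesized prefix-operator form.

(c & b)   [cost 4]

(1) (b & (b | a))  =[absorb_and →]=  b    ⊢ (~ (~ (c & (b & b))))
(2) (~ (~ (c & (b & b))))  =[not_not →]=  (c & (b & b))
(3) (b & b)  =[and_idem →]=  b    ⊢ cost 4, within 4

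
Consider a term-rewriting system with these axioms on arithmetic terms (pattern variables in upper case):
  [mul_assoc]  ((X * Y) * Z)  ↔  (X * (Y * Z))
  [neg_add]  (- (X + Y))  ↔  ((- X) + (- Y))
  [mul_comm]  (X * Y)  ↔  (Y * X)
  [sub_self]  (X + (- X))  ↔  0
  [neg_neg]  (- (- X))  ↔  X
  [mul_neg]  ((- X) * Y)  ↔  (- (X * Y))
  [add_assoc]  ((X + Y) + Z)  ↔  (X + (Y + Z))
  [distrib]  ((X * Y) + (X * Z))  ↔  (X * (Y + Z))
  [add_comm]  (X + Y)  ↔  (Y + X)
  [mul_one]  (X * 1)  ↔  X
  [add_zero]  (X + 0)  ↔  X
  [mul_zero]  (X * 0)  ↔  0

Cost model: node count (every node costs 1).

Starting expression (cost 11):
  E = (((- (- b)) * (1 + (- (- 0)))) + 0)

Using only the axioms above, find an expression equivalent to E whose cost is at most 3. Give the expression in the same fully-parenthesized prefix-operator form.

step 1: neg_neg (→) rewrites (- (- 0)) into 0, now (((- (- b)) * (1 + 0)) + 0)
step 2: add_zero (→) rewrites (1 + 0) into 1, now (((- (- b)) * 1) + 0)
step 3: add_zero (→) rewrites (((- (- b)) * 1) + 0) into ((- (- b)) * 1)
step 4: neg_neg (→) rewrites (- (- b)) into b, reaching cost 3 (bound 3)

(b * 1)   [cost 3]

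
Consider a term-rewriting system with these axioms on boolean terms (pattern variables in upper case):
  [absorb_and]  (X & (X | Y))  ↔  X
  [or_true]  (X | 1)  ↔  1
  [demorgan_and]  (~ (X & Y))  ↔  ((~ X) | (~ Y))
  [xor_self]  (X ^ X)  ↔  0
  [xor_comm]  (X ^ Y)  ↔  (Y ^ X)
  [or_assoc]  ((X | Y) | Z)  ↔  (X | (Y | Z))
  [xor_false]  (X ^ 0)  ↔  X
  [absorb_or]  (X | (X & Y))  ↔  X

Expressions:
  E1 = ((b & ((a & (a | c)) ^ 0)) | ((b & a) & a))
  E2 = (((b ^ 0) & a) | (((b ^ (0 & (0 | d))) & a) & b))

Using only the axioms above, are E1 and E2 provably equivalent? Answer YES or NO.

1. [absorb_and →] (a & (a | c))  →  a;  E1 = ((b & (a ^ 0)) | ((b & a) & a))
2. [xor_false →] (a ^ 0)  →  a;  E1 = ((b & a) | ((b & a) & a))
3. [absorb_or →] ((b & a) | ((b & a) & a))  →  (b & a)
4. [xor_false ←] b  →  (b ^ 0);  E1 = ((b ^ 0) & a)
5. [absorb_or ←] ((b ^ 0) & a)  →  (((b ^ 0) & a) | (((b ^ 0) & a) & b))
6. [absorb_and ←] 0  →  (0 & (0 | d));  this is E2

YES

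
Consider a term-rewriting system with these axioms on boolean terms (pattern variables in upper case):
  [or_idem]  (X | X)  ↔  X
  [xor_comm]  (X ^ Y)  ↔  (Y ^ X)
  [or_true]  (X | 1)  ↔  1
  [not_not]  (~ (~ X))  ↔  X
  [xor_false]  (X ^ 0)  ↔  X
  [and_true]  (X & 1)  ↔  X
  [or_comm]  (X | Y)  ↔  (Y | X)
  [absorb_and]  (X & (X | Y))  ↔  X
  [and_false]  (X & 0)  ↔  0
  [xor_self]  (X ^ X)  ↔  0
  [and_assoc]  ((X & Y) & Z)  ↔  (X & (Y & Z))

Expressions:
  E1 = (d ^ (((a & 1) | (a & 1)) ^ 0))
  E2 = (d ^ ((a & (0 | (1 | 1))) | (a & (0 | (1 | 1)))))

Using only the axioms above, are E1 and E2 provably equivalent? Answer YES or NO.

step 1: or_idem (→) rewrites ((a & 1) | (a & 1)) into (a & 1), now (d ^ ((a & 1) ^ 0))
step 2: xor_false (→) rewrites ((a & 1) ^ 0) into (a & 1), now (d ^ (a & 1))
step 3: or_true (←) rewrites 1 into (0 | 1), now (d ^ (a & (0 | 1)))
step 4: or_true (←) rewrites 1 into (1 | 1), now (d ^ (a & (0 | (1 | 1))))
step 5: or_idem (←) rewrites (a & (0 | (1 | 1))) into ((a & (0 | (1 | 1))) | (a & (0 | (1 | 1)))), which is E2

YES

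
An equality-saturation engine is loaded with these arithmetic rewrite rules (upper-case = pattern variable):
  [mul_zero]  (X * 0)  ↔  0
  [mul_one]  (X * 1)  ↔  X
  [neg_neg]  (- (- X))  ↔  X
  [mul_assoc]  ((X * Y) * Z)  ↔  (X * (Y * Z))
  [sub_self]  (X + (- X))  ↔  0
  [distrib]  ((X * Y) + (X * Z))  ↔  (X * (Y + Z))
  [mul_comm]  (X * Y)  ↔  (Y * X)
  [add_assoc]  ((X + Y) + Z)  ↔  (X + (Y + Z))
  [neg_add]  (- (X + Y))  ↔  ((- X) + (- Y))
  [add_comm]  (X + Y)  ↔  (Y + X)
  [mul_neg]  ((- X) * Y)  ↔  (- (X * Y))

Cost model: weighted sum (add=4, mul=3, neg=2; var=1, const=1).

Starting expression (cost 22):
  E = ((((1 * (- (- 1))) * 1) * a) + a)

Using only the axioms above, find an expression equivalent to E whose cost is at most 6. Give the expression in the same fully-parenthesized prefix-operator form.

(a + a)   [cost 6]

1. [mul_one →] ((1 * (- (- 1))) * 1)  →  (1 * (- (- 1)));  E = (((1 * (- (- 1))) * a) + a)
2. [neg_neg →] (- (- 1))  →  1;  E = (((1 * 1) * a) + a)
3. [mul_one →] (1 * 1)  →  1;  E = ((1 * a) + a)
4. [mul_comm →] (1 * a)  →  (a * 1);  E = ((a * 1) + a)
5. [mul_one →] (a * 1)  →  a;  cost 6 ≤ 6, done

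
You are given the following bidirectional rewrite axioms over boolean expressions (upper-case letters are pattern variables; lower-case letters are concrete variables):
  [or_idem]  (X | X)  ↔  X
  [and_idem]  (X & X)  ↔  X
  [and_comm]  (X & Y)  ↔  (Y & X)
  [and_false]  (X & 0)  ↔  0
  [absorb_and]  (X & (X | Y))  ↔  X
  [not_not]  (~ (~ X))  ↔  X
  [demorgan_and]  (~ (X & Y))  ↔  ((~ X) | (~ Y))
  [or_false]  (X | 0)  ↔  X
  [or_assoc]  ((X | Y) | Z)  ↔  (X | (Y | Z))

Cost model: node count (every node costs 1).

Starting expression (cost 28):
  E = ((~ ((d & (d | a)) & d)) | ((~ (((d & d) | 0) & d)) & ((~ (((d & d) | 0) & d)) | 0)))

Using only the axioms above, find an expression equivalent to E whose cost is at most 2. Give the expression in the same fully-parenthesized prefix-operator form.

(~ d)   [cost 2]

1. [absorb_and →] ((~ (((d & d) | 0) & d)) & ((~ (((d & d) | 0) & d)) | 0))  →  (~ (((d & d) | 0) & d));  E = ((~ ((d & (d | a)) & d)) | (~ (((d & d) | 0) & d)))
2. [and_idem →] (d & d)  →  d;  E = ((~ ((d & (d | a)) & d)) | (~ ((d | 0) & d)))
3. [or_false →] (d | 0)  →  d;  E = ((~ ((d & (d | a)) & d)) | (~ (d & d)))
4. [absorb_and →] (d & (d | a))  →  d;  E = ((~ (d & d)) | (~ (d & d)))
5. [or_idem →] ((~ (d & d)) | (~ (d & d)))  →  (~ (d & d))
6. [and_idem →] (d & d)  →  d;  cost 2 ≤ 2, done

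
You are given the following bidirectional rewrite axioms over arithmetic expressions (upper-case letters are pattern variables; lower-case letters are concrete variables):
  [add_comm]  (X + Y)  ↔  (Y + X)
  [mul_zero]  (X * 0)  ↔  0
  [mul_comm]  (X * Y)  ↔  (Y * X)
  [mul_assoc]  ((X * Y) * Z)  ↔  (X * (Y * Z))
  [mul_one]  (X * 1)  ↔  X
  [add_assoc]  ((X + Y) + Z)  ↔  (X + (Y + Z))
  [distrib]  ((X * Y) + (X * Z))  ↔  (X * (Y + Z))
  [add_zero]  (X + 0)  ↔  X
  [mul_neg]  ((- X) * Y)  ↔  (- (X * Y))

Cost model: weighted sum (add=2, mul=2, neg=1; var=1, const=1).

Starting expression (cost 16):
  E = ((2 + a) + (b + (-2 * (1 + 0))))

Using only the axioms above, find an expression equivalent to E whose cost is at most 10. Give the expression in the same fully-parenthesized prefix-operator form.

(1) (1 + 0)  =[add_zero →]=  1    ⊢ ((2 + a) + (b + (-2 * 1)))
(2) (-2 * 1)  =[mul_one →]=  -2    ⊢ cost 10, within 10

((2 + a) + (b + -2))   [cost 10]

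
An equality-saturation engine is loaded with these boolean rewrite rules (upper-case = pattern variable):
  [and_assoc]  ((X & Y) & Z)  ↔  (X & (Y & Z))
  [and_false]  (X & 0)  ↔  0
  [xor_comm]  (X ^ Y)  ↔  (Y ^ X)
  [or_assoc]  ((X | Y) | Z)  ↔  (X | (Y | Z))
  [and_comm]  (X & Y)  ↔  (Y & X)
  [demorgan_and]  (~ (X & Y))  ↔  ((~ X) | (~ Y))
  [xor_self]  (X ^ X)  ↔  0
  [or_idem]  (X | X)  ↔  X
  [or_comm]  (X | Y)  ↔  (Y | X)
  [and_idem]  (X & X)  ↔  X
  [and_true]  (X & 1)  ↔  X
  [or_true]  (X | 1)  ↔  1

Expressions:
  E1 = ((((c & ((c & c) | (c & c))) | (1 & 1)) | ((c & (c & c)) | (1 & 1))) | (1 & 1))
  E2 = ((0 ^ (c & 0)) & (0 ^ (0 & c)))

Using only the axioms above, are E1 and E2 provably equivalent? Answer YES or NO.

NO

The axioms are sound identities: if E1 ↔* E2 then E1 and E2 evaluate identically under any assignment.
Under c=0: E1 evaluates to 1, E2 to 0. Distinct ⇒ no rewrite sequence connects them.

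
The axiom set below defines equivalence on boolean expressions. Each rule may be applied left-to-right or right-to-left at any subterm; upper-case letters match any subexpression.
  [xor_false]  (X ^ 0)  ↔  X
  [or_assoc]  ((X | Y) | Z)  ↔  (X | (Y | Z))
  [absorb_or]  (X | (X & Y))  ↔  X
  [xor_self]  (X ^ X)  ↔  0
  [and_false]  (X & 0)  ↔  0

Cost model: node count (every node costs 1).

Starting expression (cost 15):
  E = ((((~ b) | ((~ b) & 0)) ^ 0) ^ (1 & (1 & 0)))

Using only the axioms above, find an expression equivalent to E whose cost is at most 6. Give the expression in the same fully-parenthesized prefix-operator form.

(1) (((~ b) | ((~ b) & 0)) ^ 0)  =[xor_false →]=  ((~ b) | ((~ b) & 0))    ⊢ (((~ b) | ((~ b) & 0)) ^ (1 & (1 & 0)))
(2) ((~ b) | ((~ b) & 0))  =[absorb_or →]=  (~ b)    ⊢ ((~ b) ^ (1 & (1 & 0)))
(3) (1 & 0)  =[and_false →]=  0    ⊢ cost 6, within 6

((~ b) ^ (1 & 0))   [cost 6]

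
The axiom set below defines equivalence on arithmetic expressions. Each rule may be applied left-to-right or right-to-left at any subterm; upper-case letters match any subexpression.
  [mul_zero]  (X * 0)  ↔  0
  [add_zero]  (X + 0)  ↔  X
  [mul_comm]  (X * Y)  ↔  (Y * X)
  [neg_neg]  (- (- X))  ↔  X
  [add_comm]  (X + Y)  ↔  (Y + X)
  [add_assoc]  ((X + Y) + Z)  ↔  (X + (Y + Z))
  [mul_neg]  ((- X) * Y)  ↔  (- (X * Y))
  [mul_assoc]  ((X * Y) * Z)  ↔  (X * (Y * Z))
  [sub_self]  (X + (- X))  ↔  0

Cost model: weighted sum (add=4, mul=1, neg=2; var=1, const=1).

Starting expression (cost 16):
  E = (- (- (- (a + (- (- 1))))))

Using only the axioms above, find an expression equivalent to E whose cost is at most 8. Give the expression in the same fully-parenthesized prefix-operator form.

(- (1 + a))   [cost 8]

(1) (a + (- (- 1)))  =[add_comm →]=  ((- (- 1)) + a)    ⊢ (- (- (- ((- (- 1)) + a))))
(2) (- (- 1))  =[neg_neg →]=  1    ⊢ (- (- (- (1 + a))))
(3) (- (- (1 + a)))  =[neg_neg →]=  (1 + a)    ⊢ cost 8, within 8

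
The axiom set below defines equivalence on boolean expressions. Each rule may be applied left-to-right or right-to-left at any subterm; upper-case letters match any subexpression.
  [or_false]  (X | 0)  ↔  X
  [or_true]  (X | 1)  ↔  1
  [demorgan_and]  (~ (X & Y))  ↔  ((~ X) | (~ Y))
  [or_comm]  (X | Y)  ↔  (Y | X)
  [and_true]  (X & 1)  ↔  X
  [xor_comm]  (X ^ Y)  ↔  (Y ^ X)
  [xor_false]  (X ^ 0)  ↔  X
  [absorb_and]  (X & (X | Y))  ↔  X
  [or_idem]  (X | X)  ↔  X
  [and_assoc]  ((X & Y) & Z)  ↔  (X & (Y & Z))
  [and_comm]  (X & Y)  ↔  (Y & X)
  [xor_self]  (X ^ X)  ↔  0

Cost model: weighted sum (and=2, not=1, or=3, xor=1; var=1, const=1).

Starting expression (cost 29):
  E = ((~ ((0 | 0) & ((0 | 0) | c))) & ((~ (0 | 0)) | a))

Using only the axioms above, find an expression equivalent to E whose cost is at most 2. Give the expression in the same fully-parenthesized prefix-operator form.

(~ 0)   [cost 2]

(1) ((0 | 0) & ((0 | 0) | c))  =[absorb_and →]=  (0 | 0)    ⊢ ((~ (0 | 0)) & ((~ (0 | 0)) | a))
(2) ((~ (0 | 0)) & ((~ (0 | 0)) | a))  =[absorb_and →]=  (~ (0 | 0))
(3) (0 | 0)  =[or_idem →]=  0    ⊢ cost 2, within 2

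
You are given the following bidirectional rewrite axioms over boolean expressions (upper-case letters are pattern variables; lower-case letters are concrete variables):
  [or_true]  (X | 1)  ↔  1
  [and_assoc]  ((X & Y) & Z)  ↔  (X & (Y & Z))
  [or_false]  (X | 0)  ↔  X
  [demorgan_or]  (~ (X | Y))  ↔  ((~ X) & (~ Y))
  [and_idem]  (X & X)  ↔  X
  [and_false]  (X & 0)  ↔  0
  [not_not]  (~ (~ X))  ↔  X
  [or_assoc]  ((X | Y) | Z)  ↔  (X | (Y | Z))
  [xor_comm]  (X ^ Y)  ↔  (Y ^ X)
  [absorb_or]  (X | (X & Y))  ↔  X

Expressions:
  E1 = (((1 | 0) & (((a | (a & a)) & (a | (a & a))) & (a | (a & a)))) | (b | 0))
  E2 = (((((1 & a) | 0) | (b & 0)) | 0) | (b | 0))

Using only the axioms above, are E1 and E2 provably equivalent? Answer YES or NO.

YES

(1) ((a | (a & a)) & (a | (a & a)))  =[and_idem →]=  (a | (a & a))    ⊢ (((1 | 0) & ((a | (a & a)) & (a | (a & a)))) | (b | 0))
(2) (1 | 0)  =[or_false →]=  1    ⊢ ((1 & ((a | (a & a)) & (a | (a & a)))) | (b | 0))
(3) ((a | (a & a)) & (a | (a & a)))  =[and_idem →]=  (a | (a & a))    ⊢ ((1 & (a | (a & a))) | (b | 0))
(4) (a | (a & a))  =[absorb_or →]=  a    ⊢ ((1 & a) | (b | 0))
(5) (1 & a)  =[or_false ←]=  ((1 & a) | 0)    ⊢ (((1 & a) | 0) | (b | 0))
(6) (1 & a)  =[or_false ←]=  ((1 & a) | 0)    ⊢ ((((1 & a) | 0) | 0) | (b | 0))
(7) 0  =[and_false ←]=  (b & 0)    ⊢ ((((1 & a) | (b & 0)) | 0) | (b | 0))
(8) (1 & a)  =[or_false ←]=  ((1 & a) | 0)    ⊢ E2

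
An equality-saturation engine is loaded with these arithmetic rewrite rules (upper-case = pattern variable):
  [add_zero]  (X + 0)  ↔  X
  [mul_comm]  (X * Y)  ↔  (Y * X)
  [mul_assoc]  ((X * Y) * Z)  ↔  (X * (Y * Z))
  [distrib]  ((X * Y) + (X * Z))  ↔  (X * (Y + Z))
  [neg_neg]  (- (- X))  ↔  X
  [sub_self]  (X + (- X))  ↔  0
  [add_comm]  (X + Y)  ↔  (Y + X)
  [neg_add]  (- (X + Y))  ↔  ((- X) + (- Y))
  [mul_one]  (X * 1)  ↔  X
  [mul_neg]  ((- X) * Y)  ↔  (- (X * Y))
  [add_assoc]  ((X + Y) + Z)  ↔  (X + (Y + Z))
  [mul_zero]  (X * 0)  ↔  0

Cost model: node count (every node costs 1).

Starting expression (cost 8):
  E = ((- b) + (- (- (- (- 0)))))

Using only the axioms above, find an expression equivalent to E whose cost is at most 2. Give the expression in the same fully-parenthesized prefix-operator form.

(- b)   [cost 2]

(1) (- (- (- (- 0))))  =[neg_neg →]=  (- (- 0))    ⊢ ((- b) + (- (- 0)))
(2) (- (- 0))  =[neg_neg →]=  0    ⊢ ((- b) + 0)
(3) ((- b) + 0)  =[add_zero →]=  (- b)    ⊢ cost 2, within 2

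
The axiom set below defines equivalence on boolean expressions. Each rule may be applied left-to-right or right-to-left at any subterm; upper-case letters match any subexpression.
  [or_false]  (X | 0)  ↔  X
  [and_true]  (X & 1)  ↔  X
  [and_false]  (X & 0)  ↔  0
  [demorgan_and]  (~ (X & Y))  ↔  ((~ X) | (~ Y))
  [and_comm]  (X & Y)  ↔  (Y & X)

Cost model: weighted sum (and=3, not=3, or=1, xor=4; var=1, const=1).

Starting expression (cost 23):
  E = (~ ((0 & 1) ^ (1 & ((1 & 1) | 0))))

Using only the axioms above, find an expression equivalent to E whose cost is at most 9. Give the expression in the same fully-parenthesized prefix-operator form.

1. [or_false →] ((1 & 1) | 0)  →  (1 & 1);  E = (~ ((0 & 1) ^ (1 & (1 & 1))))
2. [and_true →] (1 & 1)  →  1;  E = (~ ((0 & 1) ^ (1 & 1)))
3. [and_true →] (1 & 1)  →  1;  E = (~ ((0 & 1) ^ 1))
4. [and_true →] (0 & 1)  →  0;  cost 9 ≤ 9, done

(~ (0 ^ 1))   [cost 9]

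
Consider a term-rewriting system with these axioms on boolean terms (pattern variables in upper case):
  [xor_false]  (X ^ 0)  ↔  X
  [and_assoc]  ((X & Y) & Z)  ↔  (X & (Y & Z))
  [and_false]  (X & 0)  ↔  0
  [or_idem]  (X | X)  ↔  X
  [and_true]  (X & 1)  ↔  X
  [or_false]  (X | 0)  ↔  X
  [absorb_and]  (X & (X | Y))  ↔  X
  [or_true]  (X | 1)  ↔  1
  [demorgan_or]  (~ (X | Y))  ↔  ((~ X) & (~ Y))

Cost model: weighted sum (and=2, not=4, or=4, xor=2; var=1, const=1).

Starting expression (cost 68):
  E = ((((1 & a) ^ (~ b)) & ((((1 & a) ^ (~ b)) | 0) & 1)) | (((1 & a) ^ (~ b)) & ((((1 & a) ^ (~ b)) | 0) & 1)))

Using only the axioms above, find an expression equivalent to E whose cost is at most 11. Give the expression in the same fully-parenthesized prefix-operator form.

(1) ((((1 & a) ^ (~ b)) & ((((1 & a) ^ (~ b)) | 0) & 1)) | (((1 & a) ^ (~ b)) & ((((1 & a) ^ (~ b)) | 0) & 1)))  =[or_idem →]=  (((1 & a) ^ (~ b)) & ((((1 & a) ^ (~ b)) | 0) & 1))
(2) ((((1 & a) ^ (~ b)) | 0) & 1)  =[and_true →]=  (((1 & a) ^ (~ b)) | 0)    ⊢ (((1 & a) ^ (~ b)) & (((1 & a) ^ (~ b)) | 0))
(3) (((1 & a) ^ (~ b)) & (((1 & a) ^ (~ b)) | 0))  =[absorb_and →]=  ((1 & a) ^ (~ b))    ⊢ cost 11, within 11

((1 & a) ^ (~ b))   [cost 11]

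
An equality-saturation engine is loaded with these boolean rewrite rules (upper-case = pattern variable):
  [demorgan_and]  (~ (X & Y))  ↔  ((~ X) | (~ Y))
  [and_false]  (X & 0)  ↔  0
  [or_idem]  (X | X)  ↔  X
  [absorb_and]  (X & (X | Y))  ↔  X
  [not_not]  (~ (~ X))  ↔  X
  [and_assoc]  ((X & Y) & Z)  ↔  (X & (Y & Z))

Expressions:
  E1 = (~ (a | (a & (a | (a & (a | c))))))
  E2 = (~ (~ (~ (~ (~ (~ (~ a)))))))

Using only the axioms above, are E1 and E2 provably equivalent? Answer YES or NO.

step 1: absorb_and (→) rewrites (a & (a | c)) into a, now (~ (a | (a & (a | a))))
step 2: absorb_and (→) rewrites (a & (a | a)) into a, now (~ (a | a))
step 3: or_idem (→) rewrites (a | a) into a, now (~ a)
step 4: not_not (←) rewrites a into (~ (~ a)), now (~ (~ (~ a)))
step 5: not_not (←) rewrites (~ a) into (~ (~ (~ a))), now (~ (~ (~ (~ (~ a)))))
step 6: not_not (←) rewrites (~ (~ (~ a))) into (~ (~ (~ (~ (~ a))))), which is E2

YES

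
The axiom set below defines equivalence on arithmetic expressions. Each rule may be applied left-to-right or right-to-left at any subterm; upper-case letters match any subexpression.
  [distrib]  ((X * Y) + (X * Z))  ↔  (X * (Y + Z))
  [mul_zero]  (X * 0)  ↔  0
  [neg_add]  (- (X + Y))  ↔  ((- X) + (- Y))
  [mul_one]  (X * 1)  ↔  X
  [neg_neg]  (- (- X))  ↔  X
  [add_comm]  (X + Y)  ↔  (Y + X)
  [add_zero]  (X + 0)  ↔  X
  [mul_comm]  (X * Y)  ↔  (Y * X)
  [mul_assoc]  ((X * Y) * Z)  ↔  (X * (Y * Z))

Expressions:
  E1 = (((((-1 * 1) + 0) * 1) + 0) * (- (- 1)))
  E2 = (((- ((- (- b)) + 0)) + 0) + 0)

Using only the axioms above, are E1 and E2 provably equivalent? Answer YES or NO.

Every axiom is a valid identity, so a rewrite proof would force E1 and E2 to agree under every assignment.
At b=0: E1 = -1 but E2 = 0; they differ, so no derivation exists.

NO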